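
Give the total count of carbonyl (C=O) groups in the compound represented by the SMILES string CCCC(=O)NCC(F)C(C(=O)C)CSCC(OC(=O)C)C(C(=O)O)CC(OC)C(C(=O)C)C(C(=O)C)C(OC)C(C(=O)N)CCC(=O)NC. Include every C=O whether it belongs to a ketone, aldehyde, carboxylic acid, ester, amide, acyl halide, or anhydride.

CH2CONHCH2: amide, 1 C=O (running total 1).
CH(COCH3): ketone, 1 C=O (running total 2).
CH(OCOCH3): ester, 1 C=O (running total 3).
CH(COOH): carboxylic acid, 1 C=O (running total 4).
CH(COCH3): ketone, 1 C=O (running total 5).
CH(COCH3): ketone, 1 C=O (running total 6).
CH(CONH2): amide, 1 C=O (running total 7).
CONHCH3: amide, 1 C=O (running total 8).

8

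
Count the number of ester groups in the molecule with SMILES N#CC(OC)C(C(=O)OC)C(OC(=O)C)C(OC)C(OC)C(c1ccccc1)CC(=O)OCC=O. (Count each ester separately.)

3

N≡C–: carbon triple-bonded to nitrogen → nitrile.
pendant –OCH3: C–O–C with sp³ C, no adjacent C=O → ether.
pendant –COOCH3: carbonyl C bonded to C and –OCH3 → ester.
pendant –OC(=O)CH3: an acyloxy group → ester.
pendant –OCH3: C–O–C with sp³ C, no adjacent C=O → ether.
pendant –OCH3: C–O–C with sp³ C, no adjacent C=O → ether.
pendant –C6H5: benzene ring → arene.
–C(=O)–O–C with C on the carbonyl side → ester.
terminal –CHO: carbonyl C bonded to H and C → aldehyde.
Ester appears at: CH(COOCH3), CH(OCOCH3), CH2COOCH2 → 3.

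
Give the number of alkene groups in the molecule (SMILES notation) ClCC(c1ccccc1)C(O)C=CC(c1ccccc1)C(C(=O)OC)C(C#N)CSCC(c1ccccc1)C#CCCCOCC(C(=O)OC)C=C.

Reading the structure from left to right:
  ClCH2: halogen on an sp³ carbon → alkyl halide.
  CH(C6H5): pendant –C6H5: benzene ring → arene.
  CH(OH): –OH on an sp³ carbon → alcohol (secondary).
  CH=CH: C=C double bond → alkene.
  CH(C6H5): pendant –C6H5: benzene ring → arene.
  CH(COOCH3): pendant –COOCH3: carbonyl C bonded to C and –OCH3 → ester.
  CH(CN): pendant –C≡N: nitrile.
  CH2SCH2: C–S–C linkage → sulfide (thioether).
  CH(C6H5): pendant –C6H5: benzene ring → arene.
  C≡C: C≡C triple bond → alkyne.
  CH2OCH2: C–O–C with sp³ carbons on both sides and no adjacent C=O → ether.
  CH(COOCH3): pendant –COOCH3: carbonyl C bonded to C and –OCH3 → ester.
  CH=CH2: C=C double bond → alkene.
Alkene appears at: CH=CH, CH=CH2 → 2.

2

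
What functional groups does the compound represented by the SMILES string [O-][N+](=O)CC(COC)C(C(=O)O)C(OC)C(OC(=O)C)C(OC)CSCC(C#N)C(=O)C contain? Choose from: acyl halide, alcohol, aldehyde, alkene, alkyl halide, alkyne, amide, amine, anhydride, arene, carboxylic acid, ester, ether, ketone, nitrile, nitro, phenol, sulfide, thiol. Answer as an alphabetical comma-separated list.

carboxylic acid, ester, ether, ketone, nitrile, nitro, sulfide

–NO2 on carbon → nitro group.
pendant –CH2OCH3: C–O–C linkage → ether.
pendant –COOH: carbonyl C bonded to C and –OH → carboxylic acid.
pendant –OCH3: C–O–C with sp³ C, no adjacent C=O → ether.
pendant –OC(=O)CH3: an acyloxy group → ester.
pendant –OCH3: C–O–C with sp³ C, no adjacent C=O → ether.
C–S–C linkage → sulfide (thioether).
pendant –C≡N: nitrile.
–C(=O)– with carbon on both sides → ketone.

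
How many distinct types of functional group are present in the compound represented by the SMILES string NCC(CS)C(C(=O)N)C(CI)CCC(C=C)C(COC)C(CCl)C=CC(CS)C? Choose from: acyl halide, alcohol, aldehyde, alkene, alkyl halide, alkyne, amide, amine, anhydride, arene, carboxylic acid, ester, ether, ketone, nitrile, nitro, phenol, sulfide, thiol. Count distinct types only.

6

Taking each segment in turn:
  H2NCH2: –NH2 on an sp³ carbon with no adjacent C=O → amine.
  CH(CH2SH): pendant –CH2SH → thiol.
  CH(CONH2): pendant –CONH2: carbonyl C bonded to C and N → amide.
  CH(CH2I): pendant –CH2X: halogen on sp³ carbon → alkyl halide.
  CH(CH=CH2): pendant –CH=CH2: C=C double bond → alkene.
  CH(CH2OCH3): pendant –CH2OCH3: C–O–C linkage → ether.
  CH(CH2Cl): pendant –CH2X: halogen on sp³ carbon → alkyl halide.
  CH=CH: C=C double bond → alkene.
  CH(CH2SH): pendant –CH2SH → thiol.
Distinct types present: alkene, alkyl halide, amide, amine, ether, thiol.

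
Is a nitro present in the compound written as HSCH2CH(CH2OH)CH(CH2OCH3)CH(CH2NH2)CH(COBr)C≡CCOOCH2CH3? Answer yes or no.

no

Working along the chain:
  HSCH2: –SH on an sp³ carbon → thiol.
  CH(CH2OH): pendant –CH2OH on an sp³ backbone C → alcohol.
  CH(CH2OCH3): pendant –CH2OCH3: C–O–C linkage → ether.
  CH(CH2NH2): pendant –CH2NH2: N on sp³ C, no adjacent C=O → amine.
  CH(COBr): pendant –C(=O)X: carbonyl C bonded to C and halogen → acyl halide.
  C≡C: C≡C triple bond → alkyne.
  COOCH2CH3: –C(=O)OCH2CH3: carbonyl C bonded to C and to –OEt → ester.
The groups actually present are: acyl halide, alcohol, alkyne, amine, ester, ether, thiol.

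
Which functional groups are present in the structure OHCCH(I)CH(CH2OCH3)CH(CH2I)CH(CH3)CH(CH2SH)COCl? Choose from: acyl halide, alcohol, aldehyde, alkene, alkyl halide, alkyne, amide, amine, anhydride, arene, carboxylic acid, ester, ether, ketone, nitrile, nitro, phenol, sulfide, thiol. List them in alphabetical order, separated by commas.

terminal –CHO: carbonyl C bonded to H and C → aldehyde.
halogen on an sp³ carbon → alkyl halide.
pendant –CH2OCH3: C–O–C linkage → ether.
pendant –CH2X: halogen on sp³ carbon → alkyl halide.
pendant –CH2SH → thiol.
–C(=O)Cl: carbonyl C bonded to C and to a halogen → acyl halide (not alkyl halide).

acyl halide, aldehyde, alkyl halide, ether, thiol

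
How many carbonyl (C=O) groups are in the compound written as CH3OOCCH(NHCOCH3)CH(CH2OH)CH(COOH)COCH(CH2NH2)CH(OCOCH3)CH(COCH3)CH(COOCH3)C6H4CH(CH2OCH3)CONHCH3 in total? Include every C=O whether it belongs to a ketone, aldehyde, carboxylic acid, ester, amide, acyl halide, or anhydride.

CH3OOC: ester, 1 C=O (running total 1).
CH(NHCOCH3): amide, 1 C=O (running total 2).
CH(COOH): carboxylic acid, 1 C=O (running total 3).
CO: ketone, 1 C=O (running total 4).
CH(OCOCH3): ester, 1 C=O (running total 5).
CH(COCH3): ketone, 1 C=O (running total 6).
CH(COOCH3): ester, 1 C=O (running total 7).
CONHCH3: amide, 1 C=O (running total 8).

8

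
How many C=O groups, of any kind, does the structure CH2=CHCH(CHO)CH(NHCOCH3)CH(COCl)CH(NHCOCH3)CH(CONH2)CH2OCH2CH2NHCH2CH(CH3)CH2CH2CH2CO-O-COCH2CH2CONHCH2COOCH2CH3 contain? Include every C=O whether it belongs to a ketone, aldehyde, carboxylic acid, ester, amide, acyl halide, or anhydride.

9

CH(CHO): aldehyde, 1 C=O (running total 1).
CH(NHCOCH3): amide, 1 C=O (running total 2).
CH(COCl): acyl halide, 1 C=O (running total 3).
CH(NHCOCH3): amide, 1 C=O (running total 4).
CH(CONH2): amide, 1 C=O (running total 5).
CH2CO-O-COCH2: anhydride, 2 C=O (running total 7).
CH2CONHCH2: amide, 1 C=O (running total 8).
COOCH2CH3: ester, 1 C=O (running total 9).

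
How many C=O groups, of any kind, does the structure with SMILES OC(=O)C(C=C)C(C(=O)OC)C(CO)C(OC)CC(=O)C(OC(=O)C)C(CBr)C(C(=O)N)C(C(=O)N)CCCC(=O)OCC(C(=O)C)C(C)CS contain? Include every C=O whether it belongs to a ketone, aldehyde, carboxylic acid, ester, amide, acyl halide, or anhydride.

8

HOOC: carboxylic acid, 1 C=O (running total 1).
CH(COOCH3): ester, 1 C=O (running total 2).
CO: ketone, 1 C=O (running total 3).
CH(OCOCH3): ester, 1 C=O (running total 4).
CH(CONH2): amide, 1 C=O (running total 5).
CH(CONH2): amide, 1 C=O (running total 6).
CH2COOCH2: ester, 1 C=O (running total 7).
CH(COCH3): ketone, 1 C=O (running total 8).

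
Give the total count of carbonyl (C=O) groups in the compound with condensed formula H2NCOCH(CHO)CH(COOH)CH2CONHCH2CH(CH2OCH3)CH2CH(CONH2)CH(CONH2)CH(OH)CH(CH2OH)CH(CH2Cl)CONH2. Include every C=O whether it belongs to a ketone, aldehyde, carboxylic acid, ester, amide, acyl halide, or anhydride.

7

H2NCO: amide, 1 C=O (running total 1).
CH(CHO): aldehyde, 1 C=O (running total 2).
CH(COOH): carboxylic acid, 1 C=O (running total 3).
CH2CONHCH2: amide, 1 C=O (running total 4).
CH(CONH2): amide, 1 C=O (running total 5).
CH(CONH2): amide, 1 C=O (running total 6).
CONH2: amide, 1 C=O (running total 7).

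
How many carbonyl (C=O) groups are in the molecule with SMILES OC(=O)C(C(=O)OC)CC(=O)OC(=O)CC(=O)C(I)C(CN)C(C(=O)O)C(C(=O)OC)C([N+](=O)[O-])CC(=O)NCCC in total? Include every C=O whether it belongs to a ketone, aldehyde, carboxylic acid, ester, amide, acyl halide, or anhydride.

HOOC: carboxylic acid, 1 C=O (running total 1).
CH(COOCH3): ester, 1 C=O (running total 2).
CH2CO-O-COCH2: anhydride, 2 C=O (running total 4).
CO: ketone, 1 C=O (running total 5).
CH(COOH): carboxylic acid, 1 C=O (running total 6).
CH(COOCH3): ester, 1 C=O (running total 7).
CH2CONHCH2: amide, 1 C=O (running total 8).

8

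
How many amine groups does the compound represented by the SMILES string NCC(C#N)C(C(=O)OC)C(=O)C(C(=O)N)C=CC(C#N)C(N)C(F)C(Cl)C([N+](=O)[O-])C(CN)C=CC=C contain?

3

Working along the chain:
  H2NCH2: –NH2 on an sp³ carbon with no adjacent C=O → amine.
  CH(CN): pendant –C≡N: nitrile.
  CH(COOCH3): pendant –COOCH3: carbonyl C bonded to C and –OCH3 → ester.
  CO: –C(=O)– with carbon on both sides → ketone.
  CH(CONH2): pendant –CONH2: carbonyl C bonded to C and N → amide.
  CH=CH: C=C double bond → alkene.
  CH(CN): pendant –C≡N: nitrile.
  CH(NH2): –NH2 on an sp³ carbon with no adjacent C=O → amine.
  CH(F): halogen on an sp³ carbon → alkyl halide.
  CH(Cl): halogen on an sp³ carbon → alkyl halide.
  CH(NO2): –NO2 on an sp³ carbon → nitro (the N=O is not a carbonyl).
  CH(CH2NH2): pendant –CH2NH2: N on sp³ C, no adjacent C=O → amine.
  CH=CH: C=C double bond → alkene.
  CH=CH2: C=C double bond → alkene.
Amine appears at: H2NCH2, CH(NH2), CH(CH2NH2) → 3.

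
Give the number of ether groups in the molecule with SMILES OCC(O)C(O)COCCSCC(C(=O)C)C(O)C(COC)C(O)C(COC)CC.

Working along the chain:
  HOCH2: HO– on an sp³ carbon → alcohol.
  CH(OH): –OH on an sp³ carbon → alcohol (secondary).
  CH(OH): –OH on an sp³ carbon → alcohol (secondary).
  CH2OCH2: C–O–C with sp³ carbons on both sides and no adjacent C=O → ether.
  CH2SCH2: C–S–C linkage → sulfide (thioether).
  CH(COCH3): pendant –COCH3: carbonyl C bonded to two carbons → ketone.
  CH(OH): –OH on an sp³ carbon → alcohol (secondary).
  CH(CH2OCH3): pendant –CH2OCH3: C–O–C linkage → ether.
  CH(OH): –OH on an sp³ carbon → alcohol (secondary).
  CH(CH2OCH3): pendant –CH2OCH3: C–O–C linkage → ether.
Ether appears at: CH2OCH2, CH(CH2OCH3), CH(CH2OCH3) → 3.

3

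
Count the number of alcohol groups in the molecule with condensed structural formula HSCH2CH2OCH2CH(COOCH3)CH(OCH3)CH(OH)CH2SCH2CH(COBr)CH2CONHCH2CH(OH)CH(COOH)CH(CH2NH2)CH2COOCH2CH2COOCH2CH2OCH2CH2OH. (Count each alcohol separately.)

3

–SH on an sp³ carbon → thiol.
C–O–C with sp³ carbons on both sides and no adjacent C=O → ether.
pendant –COOCH3: carbonyl C bonded to C and –OCH3 → ester.
pendant –OCH3: C–O–C with sp³ C, no adjacent C=O → ether.
–OH on an sp³ carbon → alcohol (secondary).
C–S–C linkage → sulfide (thioether).
pendant –C(=O)X: carbonyl C bonded to C and halogen → acyl halide.
–C(=O)–N– linkage → amide (the N is not an amine).
–OH on an sp³ carbon → alcohol (secondary).
pendant –COOH: carbonyl C bonded to C and –OH → carboxylic acid.
pendant –CH2NH2: N on sp³ C, no adjacent C=O → amine.
–C(=O)–O–C with C on the carbonyl side → ester.
–C(=O)–O–C with C on the carbonyl side → ester.
C–O–C with sp³ carbons on both sides and no adjacent C=O → ether.
–OH on an sp³ carbon → alcohol.
Alcohol appears at: CH(OH), CH(OH), CH2OH → 3.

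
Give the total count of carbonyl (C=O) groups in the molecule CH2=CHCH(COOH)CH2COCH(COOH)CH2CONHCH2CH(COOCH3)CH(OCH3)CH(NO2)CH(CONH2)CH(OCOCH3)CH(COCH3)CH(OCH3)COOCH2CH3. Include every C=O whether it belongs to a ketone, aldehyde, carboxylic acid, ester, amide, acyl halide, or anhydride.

CH(COOH): carboxylic acid, 1 C=O (running total 1).
CO: ketone, 1 C=O (running total 2).
CH(COOH): carboxylic acid, 1 C=O (running total 3).
CH2CONHCH2: amide, 1 C=O (running total 4).
CH(COOCH3): ester, 1 C=O (running total 5).
CH(CONH2): amide, 1 C=O (running total 6).
CH(OCOCH3): ester, 1 C=O (running total 7).
CH(COCH3): ketone, 1 C=O (running total 8).
COOCH2CH3: ester, 1 C=O (running total 9).

9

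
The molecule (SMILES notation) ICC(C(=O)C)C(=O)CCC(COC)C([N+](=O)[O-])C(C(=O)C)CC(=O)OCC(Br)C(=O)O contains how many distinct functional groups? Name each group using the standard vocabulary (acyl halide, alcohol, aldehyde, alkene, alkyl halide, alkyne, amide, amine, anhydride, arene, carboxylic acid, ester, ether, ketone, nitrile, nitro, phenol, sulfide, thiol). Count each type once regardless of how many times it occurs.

6

Reading the structure from left to right:
  ICH2: halogen on an sp³ carbon → alkyl halide.
  CH(COCH3): pendant –COCH3: carbonyl C bonded to two carbons → ketone.
  CO: –C(=O)– with carbon on both sides → ketone.
  CH(CH2OCH3): pendant –CH2OCH3: C–O–C linkage → ether.
  CH(NO2): –NO2 on an sp³ carbon → nitro (the N=O is not a carbonyl).
  CH(COCH3): pendant –COCH3: carbonyl C bonded to two carbons → ketone.
  CH2COOCH2: –C(=O)–O–C with C on the carbonyl side → ester.
  CH(Br): halogen on an sp³ carbon → alkyl halide.
  COOH: –COOH: carbonyl C bonded to –OH and C → carboxylic acid (the –OH is not a separate alcohol).
Distinct types present: alkyl halide, carboxylic acid, ester, ether, ketone, nitro.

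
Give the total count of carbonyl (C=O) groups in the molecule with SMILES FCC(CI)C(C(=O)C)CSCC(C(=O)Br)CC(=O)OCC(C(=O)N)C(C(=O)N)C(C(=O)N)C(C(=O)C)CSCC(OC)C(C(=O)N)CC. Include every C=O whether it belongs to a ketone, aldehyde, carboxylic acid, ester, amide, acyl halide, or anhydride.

8

CH(COCH3): ketone, 1 C=O (running total 1).
CH(COBr): acyl halide, 1 C=O (running total 2).
CH2COOCH2: ester, 1 C=O (running total 3).
CH(CONH2): amide, 1 C=O (running total 4).
CH(CONH2): amide, 1 C=O (running total 5).
CH(CONH2): amide, 1 C=O (running total 6).
CH(COCH3): ketone, 1 C=O (running total 7).
CH(CONH2): amide, 1 C=O (running total 8).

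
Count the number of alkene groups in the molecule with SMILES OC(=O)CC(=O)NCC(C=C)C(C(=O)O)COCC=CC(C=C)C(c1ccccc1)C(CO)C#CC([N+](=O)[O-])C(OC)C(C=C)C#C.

4

–COOH: carbonyl C bonded to –OH and C → carboxylic acid (the –OH is not a separate alcohol).
–C(=O)–N– linkage → amide (the N is not an amine).
pendant –CH=CH2: C=C double bond → alkene.
pendant –COOH: carbonyl C bonded to C and –OH → carboxylic acid.
C–O–C with sp³ carbons on both sides and no adjacent C=O → ether.
C=C double bond → alkene.
pendant –CH=CH2: C=C double bond → alkene.
pendant –C6H5: benzene ring → arene.
pendant –CH2OH on an sp³ backbone C → alcohol.
C≡C triple bond → alkyne.
–NO2 on an sp³ carbon → nitro (the N=O is not a carbonyl).
pendant –OCH3: C–O–C with sp³ C, no adjacent C=O → ether.
pendant –CH=CH2: C=C double bond → alkene.
C≡C triple bond → alkyne.
Alkene appears at: CH(CH=CH2), CH=CH, CH(CH=CH2), CH(CH=CH2) → 4.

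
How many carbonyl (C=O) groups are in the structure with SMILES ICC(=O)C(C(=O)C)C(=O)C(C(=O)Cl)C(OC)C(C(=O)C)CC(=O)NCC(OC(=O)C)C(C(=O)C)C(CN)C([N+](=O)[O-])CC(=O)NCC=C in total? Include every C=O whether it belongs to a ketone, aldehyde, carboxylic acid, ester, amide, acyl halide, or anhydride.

CO: ketone, 1 C=O (running total 1).
CH(COCH3): ketone, 1 C=O (running total 2).
CO: ketone, 1 C=O (running total 3).
CH(COCl): acyl halide, 1 C=O (running total 4).
CH(COCH3): ketone, 1 C=O (running total 5).
CH2CONHCH2: amide, 1 C=O (running total 6).
CH(OCOCH3): ester, 1 C=O (running total 7).
CH(COCH3): ketone, 1 C=O (running total 8).
CH2CONHCH2: amide, 1 C=O (running total 9).

9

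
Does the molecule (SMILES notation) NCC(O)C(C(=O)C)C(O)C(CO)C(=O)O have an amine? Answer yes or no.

yes

–NH2 on an sp³ carbon with no adjacent C=O → amine.
–OH on an sp³ carbon → alcohol (secondary).
pendant –COCH3: carbonyl C bonded to two carbons → ketone.
–OH on an sp³ carbon → alcohol (secondary).
pendant –CH2OH on an sp³ backbone C → alcohol.
–COOH: carbonyl C bonded to –OH and C → carboxylic acid (the –OH is not a separate alcohol).
The H2NCH2 segment supplies the amine: –NH2 on an sp³ carbon with no adjacent C=O → amine.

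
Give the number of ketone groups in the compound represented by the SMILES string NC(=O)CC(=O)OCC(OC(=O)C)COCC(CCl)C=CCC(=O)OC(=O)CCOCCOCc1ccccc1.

0

–C(=O)NH2: carbonyl C bonded to C and to N → amide (the N is not a separate amine).
–C(=O)–O–C with C on the carbonyl side → ester.
pendant –OC(=O)CH3: an acyloxy group → ester.
C–O–C with sp³ carbons on both sides and no adjacent C=O → ether.
pendant –CH2X: halogen on sp³ carbon → alkyl halide.
C=C double bond → alkene.
two acyl groups sharing one oxygen, –C(=O)–O–C(=O)– → anhydride.
C–O–C with sp³ carbons on both sides and no adjacent C=O → ether.
C–O–C with sp³ carbons on both sides and no adjacent C=O → ether.
–C6H5 phenyl ring → arene.
No segment is a ketone: H2NCO is amide, not ketone; CH2COOCH2 is ester, not ketone; CH(OCOCH3) is ester, not ketone. → 0.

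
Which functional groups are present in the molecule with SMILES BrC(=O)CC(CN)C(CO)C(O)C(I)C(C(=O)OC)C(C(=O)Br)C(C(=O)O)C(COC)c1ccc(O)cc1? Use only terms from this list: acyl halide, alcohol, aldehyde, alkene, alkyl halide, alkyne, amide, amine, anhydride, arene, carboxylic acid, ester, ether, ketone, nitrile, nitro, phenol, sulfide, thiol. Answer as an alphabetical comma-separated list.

–C(=O)Br: carbonyl C bonded to C and to a halogen → acyl halide (not alkyl halide).
pendant –CH2NH2: N on sp³ C, no adjacent C=O → amine.
pendant –CH2OH on an sp³ backbone C → alcohol.
–OH on an sp³ carbon → alcohol (secondary).
halogen on an sp³ carbon → alkyl halide.
pendant –COOCH3: carbonyl C bonded to C and –OCH3 → ester.
pendant –C(=O)X: carbonyl C bonded to C and halogen → acyl halide.
pendant –COOH: carbonyl C bonded to C and –OH → carboxylic acid.
pendant –CH2OCH3: C–O–C linkage → ether.
–OH attached directly to an aromatic ring → phenol (not alcohol); the ring itself is an arene.

acyl halide, alcohol, alkyl halide, amine, arene, carboxylic acid, ester, ether, phenol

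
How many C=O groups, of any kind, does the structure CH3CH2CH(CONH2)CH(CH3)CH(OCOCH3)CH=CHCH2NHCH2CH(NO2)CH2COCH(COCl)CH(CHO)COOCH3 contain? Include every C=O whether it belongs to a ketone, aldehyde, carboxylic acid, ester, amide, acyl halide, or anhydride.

6

CH(CONH2): amide, 1 C=O (running total 1).
CH(OCOCH3): ester, 1 C=O (running total 2).
CO: ketone, 1 C=O (running total 3).
CH(COCl): acyl halide, 1 C=O (running total 4).
CH(CHO): aldehyde, 1 C=O (running total 5).
COOCH3: ester, 1 C=O (running total 6).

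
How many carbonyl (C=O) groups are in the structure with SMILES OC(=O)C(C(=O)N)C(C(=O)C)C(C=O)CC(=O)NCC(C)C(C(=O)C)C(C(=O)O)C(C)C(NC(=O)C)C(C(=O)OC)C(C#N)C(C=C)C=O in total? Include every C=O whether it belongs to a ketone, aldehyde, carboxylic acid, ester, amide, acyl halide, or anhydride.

HOOC: carboxylic acid, 1 C=O (running total 1).
CH(CONH2): amide, 1 C=O (running total 2).
CH(COCH3): ketone, 1 C=O (running total 3).
CH(CHO): aldehyde, 1 C=O (running total 4).
CH2CONHCH2: amide, 1 C=O (running total 5).
CH(COCH3): ketone, 1 C=O (running total 6).
CH(COOH): carboxylic acid, 1 C=O (running total 7).
CH(NHCOCH3): amide, 1 C=O (running total 8).
CH(COOCH3): ester, 1 C=O (running total 9).
CHO: aldehyde, 1 C=O (running total 10).

10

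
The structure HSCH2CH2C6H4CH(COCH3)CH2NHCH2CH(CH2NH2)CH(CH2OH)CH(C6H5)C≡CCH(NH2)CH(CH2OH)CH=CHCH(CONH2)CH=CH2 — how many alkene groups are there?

2

–SH on an sp³ carbon → thiol.
para-disubstituted benzene ring → arene.
pendant –COCH3: carbonyl C bonded to two carbons → ketone.
C–N–C with sp³ carbons and no adjacent C=O → amine (secondary).
pendant –CH2NH2: N on sp³ C, no adjacent C=O → amine.
pendant –CH2OH on an sp³ backbone C → alcohol.
pendant –C6H5: benzene ring → arene.
C≡C triple bond → alkyne.
–NH2 on an sp³ carbon with no adjacent C=O → amine.
pendant –CH2OH on an sp³ backbone C → alcohol.
C=C double bond → alkene.
pendant –CONH2: carbonyl C bonded to C and N → amide.
C=C double bond → alkene.
Alkene appears at: CH=CH, CH=CH2 → 2.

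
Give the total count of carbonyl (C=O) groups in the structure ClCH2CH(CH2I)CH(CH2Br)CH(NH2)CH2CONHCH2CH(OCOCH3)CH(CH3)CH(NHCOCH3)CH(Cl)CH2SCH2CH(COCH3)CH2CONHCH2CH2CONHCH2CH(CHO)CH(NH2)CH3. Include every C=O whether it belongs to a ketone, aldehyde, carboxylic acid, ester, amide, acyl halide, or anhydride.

7

CH2CONHCH2: amide, 1 C=O (running total 1).
CH(OCOCH3): ester, 1 C=O (running total 2).
CH(NHCOCH3): amide, 1 C=O (running total 3).
CH(COCH3): ketone, 1 C=O (running total 4).
CH2CONHCH2: amide, 1 C=O (running total 5).
CH2CONHCH2: amide, 1 C=O (running total 6).
CH(CHO): aldehyde, 1 C=O (running total 7).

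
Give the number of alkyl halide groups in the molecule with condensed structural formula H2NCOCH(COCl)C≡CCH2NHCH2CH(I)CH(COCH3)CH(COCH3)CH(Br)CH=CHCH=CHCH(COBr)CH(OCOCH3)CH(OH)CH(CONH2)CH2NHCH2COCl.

–C(=O)NH2: carbonyl C bonded to C and to N → amide (the N is not a separate amine).
pendant –C(=O)X: carbonyl C bonded to C and halogen → acyl halide.
C≡C triple bond → alkyne.
C–N–C with sp³ carbons and no adjacent C=O → amine (secondary).
halogen on an sp³ carbon → alkyl halide.
pendant –COCH3: carbonyl C bonded to two carbons → ketone.
pendant –COCH3: carbonyl C bonded to two carbons → ketone.
halogen on an sp³ carbon → alkyl halide.
C=C double bond → alkene.
C=C double bond → alkene.
pendant –C(=O)X: carbonyl C bonded to C and halogen → acyl halide.
pendant –OC(=O)CH3: an acyloxy group → ester.
–OH on an sp³ carbon → alcohol (secondary).
pendant –CONH2: carbonyl C bonded to C and N → amide.
C–N–C with sp³ carbons and no adjacent C=O → amine (secondary).
–C(=O)Cl: carbonyl C bonded to C and to a halogen → acyl halide (not alkyl halide).
Alkyl halide appears at: CH(I), CH(Br) → 2.

2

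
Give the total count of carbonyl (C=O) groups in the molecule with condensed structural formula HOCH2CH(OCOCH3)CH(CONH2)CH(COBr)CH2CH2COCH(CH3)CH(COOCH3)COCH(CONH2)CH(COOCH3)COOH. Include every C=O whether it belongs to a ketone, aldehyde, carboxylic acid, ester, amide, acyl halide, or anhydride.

CH(OCOCH3): ester, 1 C=O (running total 1).
CH(CONH2): amide, 1 C=O (running total 2).
CH(COBr): acyl halide, 1 C=O (running total 3).
CO: ketone, 1 C=O (running total 4).
CH(COOCH3): ester, 1 C=O (running total 5).
CO: ketone, 1 C=O (running total 6).
CH(CONH2): amide, 1 C=O (running total 7).
CH(COOCH3): ester, 1 C=O (running total 8).
COOH: carboxylic acid, 1 C=O (running total 9).

9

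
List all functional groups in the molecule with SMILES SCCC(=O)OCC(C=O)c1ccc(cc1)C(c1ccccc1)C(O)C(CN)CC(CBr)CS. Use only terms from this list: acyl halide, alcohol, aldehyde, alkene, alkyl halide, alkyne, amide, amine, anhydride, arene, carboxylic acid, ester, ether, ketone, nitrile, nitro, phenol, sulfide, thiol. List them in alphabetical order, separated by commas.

Reading the structure from left to right:
  HSCH2: –SH on an sp³ carbon → thiol.
  CH2COOCH2: –C(=O)–O–C with C on the carbonyl side → ester.
  CH(CHO): pendant –CHO: carbonyl C bonded to C and H → aldehyde.
  C6H4: para-disubstituted benzene ring → arene.
  CH(C6H5): pendant –C6H5: benzene ring → arene.
  CH(OH): –OH on an sp³ carbon → alcohol (secondary).
  CH(CH2NH2): pendant –CH2NH2: N on sp³ C, no adjacent C=O → amine.
  CH(CH2Br): pendant –CH2X: halogen on sp³ carbon → alkyl halide.
  CH2SH: –SH on an sp³ carbon → thiol.

alcohol, aldehyde, alkyl halide, amine, arene, ester, thiol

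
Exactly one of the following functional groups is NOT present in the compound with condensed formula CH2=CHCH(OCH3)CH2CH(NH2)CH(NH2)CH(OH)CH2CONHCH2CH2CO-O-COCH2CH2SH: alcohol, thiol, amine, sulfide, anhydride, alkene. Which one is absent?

anhydride: present (CH2CO-O-COCH2 — two acyl groups sharing one oxygen, –C(=O)–O–C(=O)– → anhydride).
amine: present (CH(NH2) — –NH2 on an sp³ carbon with no adjacent C=O → amine).
thiol: present (CH2SH — –SH on an sp³ carbon → thiol).
alcohol: present (CH(OH) — –OH on an sp³ carbon → alcohol (secondary)).
alkene: present (CH2=CH — C=C double bond → alkene).
sulfide: no segment matches this pattern.

sulfide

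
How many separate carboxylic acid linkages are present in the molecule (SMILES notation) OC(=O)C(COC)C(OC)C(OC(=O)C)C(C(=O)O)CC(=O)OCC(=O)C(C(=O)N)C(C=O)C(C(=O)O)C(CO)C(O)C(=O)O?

–COOH: carbonyl C bonded to –OH and C → carboxylic acid (the –OH is not a separate alcohol).
pendant –CH2OCH3: C–O–C linkage → ether.
pendant –OCH3: C–O–C with sp³ C, no adjacent C=O → ether.
pendant –OC(=O)CH3: an acyloxy group → ester.
pendant –COOH: carbonyl C bonded to C and –OH → carboxylic acid.
–C(=O)–O–C with C on the carbonyl side → ester.
–C(=O)– with carbon on both sides → ketone.
pendant –CONH2: carbonyl C bonded to C and N → amide.
pendant –CHO: carbonyl C bonded to C and H → aldehyde.
pendant –COOH: carbonyl C bonded to C and –OH → carboxylic acid.
pendant –CH2OH on an sp³ backbone C → alcohol.
–OH on an sp³ carbon → alcohol (secondary).
–COOH: carbonyl C bonded to –OH and C → carboxylic acid (the –OH is not a separate alcohol).
Carboxylic acid appears at: HOOC, CH(COOH), CH(COOH), COOH → 4.

4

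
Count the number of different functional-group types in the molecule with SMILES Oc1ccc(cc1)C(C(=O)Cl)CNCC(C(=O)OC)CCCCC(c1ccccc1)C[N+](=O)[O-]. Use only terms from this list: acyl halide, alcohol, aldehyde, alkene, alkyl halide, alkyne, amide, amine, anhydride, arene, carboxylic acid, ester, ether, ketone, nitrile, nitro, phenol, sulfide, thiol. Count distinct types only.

Reading the structure from left to right:
  HOC6H4: –OH attached directly to an aromatic ring → phenol (not alcohol); the ring itself is an arene.
  CH(COCl): pendant –C(=O)X: carbonyl C bonded to C and halogen → acyl halide.
  CH2NHCH2: C–N–C with sp³ carbons and no adjacent C=O → amine (secondary).
  CH(COOCH3): pendant –COOCH3: carbonyl C bonded to C and –OCH3 → ester.
  CH(C6H5): pendant –C6H5: benzene ring → arene.
  CH2NO2: –NO2 on carbon → nitro group.
Distinct types present: acyl halide, amine, arene, ester, nitro, phenol.

6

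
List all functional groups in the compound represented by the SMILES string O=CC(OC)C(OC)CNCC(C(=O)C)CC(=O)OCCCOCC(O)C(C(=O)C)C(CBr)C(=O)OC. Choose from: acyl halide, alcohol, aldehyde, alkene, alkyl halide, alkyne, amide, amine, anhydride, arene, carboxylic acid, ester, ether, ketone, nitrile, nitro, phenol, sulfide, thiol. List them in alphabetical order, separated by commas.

alcohol, aldehyde, alkyl halide, amine, ester, ether, ketone

terminal –CHO: carbonyl C bonded to H and C → aldehyde.
pendant –OCH3: C–O–C with sp³ C, no adjacent C=O → ether.
pendant –OCH3: C–O–C with sp³ C, no adjacent C=O → ether.
C–N–C with sp³ carbons and no adjacent C=O → amine (secondary).
pendant –COCH3: carbonyl C bonded to two carbons → ketone.
–C(=O)–O–C with C on the carbonyl side → ester.
C–O–C with sp³ carbons on both sides and no adjacent C=O → ether.
–OH on an sp³ carbon → alcohol (secondary).
pendant –COCH3: carbonyl C bonded to two carbons → ketone.
pendant –CH2X: halogen on sp³ carbon → alkyl halide.
–C(=O)OCH3: carbonyl C bonded to C and to –OCH3 → ester (not ketone + ether).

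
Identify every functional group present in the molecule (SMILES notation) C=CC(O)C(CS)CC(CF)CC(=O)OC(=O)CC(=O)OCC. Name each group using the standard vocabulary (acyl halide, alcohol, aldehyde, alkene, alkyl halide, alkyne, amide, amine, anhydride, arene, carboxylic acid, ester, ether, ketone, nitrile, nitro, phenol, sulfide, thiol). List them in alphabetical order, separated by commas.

alcohol, alkene, alkyl halide, anhydride, ester, thiol

Taking each segment in turn:
  CH2=CH: C=C double bond → alkene.
  CH(OH): –OH on an sp³ carbon → alcohol (secondary).
  CH(CH2SH): pendant –CH2SH → thiol.
  CH(CH2F): pendant –CH2X: halogen on sp³ carbon → alkyl halide.
  CH2CO-O-COCH2: two acyl groups sharing one oxygen, –C(=O)–O–C(=O)– → anhydride.
  COOCH2CH3: –C(=O)OCH2CH3: carbonyl C bonded to C and to –OEt → ester.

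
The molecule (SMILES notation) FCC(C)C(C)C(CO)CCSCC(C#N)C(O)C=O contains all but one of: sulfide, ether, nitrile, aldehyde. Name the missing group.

nitrile: present (CH(CN) — pendant –C≡N: nitrile).
aldehyde: present (CHO — terminal –CHO: carbonyl C bonded to H and C → aldehyde).
sulfide: present (CH2SCH2 — C–S–C linkage → sulfide (thioether)).
ether: no segment matches this pattern.

ether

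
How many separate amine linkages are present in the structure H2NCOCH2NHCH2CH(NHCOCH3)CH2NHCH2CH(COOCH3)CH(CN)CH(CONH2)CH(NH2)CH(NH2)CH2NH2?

5

Working along the chain:
  H2NCO: –C(=O)NH2: carbonyl C bonded to C and to N → amide (the N is not a separate amine).
  CH2NHCH2: C–N–C with sp³ carbons and no adjacent C=O → amine (secondary).
  CH(NHCOCH3): pendant –NHC(=O)CH3: N bonded to a carbonyl → amide (not amine).
  CH2NHCH2: C–N–C with sp³ carbons and no adjacent C=O → amine (secondary).
  CH(COOCH3): pendant –COOCH3: carbonyl C bonded to C and –OCH3 → ester.
  CH(CN): pendant –C≡N: nitrile.
  CH(CONH2): pendant –CONH2: carbonyl C bonded to C and N → amide.
  CH(NH2): –NH2 on an sp³ carbon with no adjacent C=O → amine.
  CH(NH2): –NH2 on an sp³ carbon with no adjacent C=O → amine.
  CH2NH2: –NH2 on an sp³ carbon with no adjacent C=O → amine.
Amine appears at: CH2NHCH2, CH2NHCH2, CH(NH2), CH(NH2), CH2NH2 → 5.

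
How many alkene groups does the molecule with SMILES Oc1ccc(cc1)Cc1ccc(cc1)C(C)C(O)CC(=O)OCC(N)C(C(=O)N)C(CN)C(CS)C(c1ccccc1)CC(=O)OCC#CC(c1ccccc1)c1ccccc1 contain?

0

Reading the structure from left to right:
  HOC6H4: –OH attached directly to an aromatic ring → phenol (not alcohol); the ring itself is an arene.
  C6H4: para-disubstituted benzene ring → arene.
  CH(OH): –OH on an sp³ carbon → alcohol (secondary).
  CH2COOCH2: –C(=O)–O–C with C on the carbonyl side → ester.
  CH(NH2): –NH2 on an sp³ carbon with no adjacent C=O → amine.
  CH(CONH2): pendant –CONH2: carbonyl C bonded to C and N → amide.
  CH(CH2NH2): pendant –CH2NH2: N on sp³ C, no adjacent C=O → amine.
  CH(CH2SH): pendant –CH2SH → thiol.
  CH(C6H5): pendant –C6H5: benzene ring → arene.
  CH2COOCH2: –C(=O)–O–C with C on the carbonyl side → ester.
  C≡C: C≡C triple bond → alkyne.
  CH(C6H5): pendant –C6H5: benzene ring → arene.
  C6H5: –C6H5 phenyl ring → arene.
No segment is a alkene: HOC6H4 is arene/phenol, not alkene; C6H4 is arene, not alkene; CH(C6H5) is arene, not alkene. → 0.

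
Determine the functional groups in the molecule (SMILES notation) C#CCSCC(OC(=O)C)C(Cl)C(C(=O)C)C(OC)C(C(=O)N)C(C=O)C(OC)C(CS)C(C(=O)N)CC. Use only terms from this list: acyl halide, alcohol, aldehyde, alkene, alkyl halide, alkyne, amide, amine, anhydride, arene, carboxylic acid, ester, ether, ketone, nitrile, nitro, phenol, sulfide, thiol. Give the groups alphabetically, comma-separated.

aldehyde, alkyl halide, alkyne, amide, ester, ether, ketone, sulfide, thiol

Reading the structure from left to right:
  HC≡C: C≡C triple bond → alkyne.
  CH2SCH2: C–S–C linkage → sulfide (thioether).
  CH(OCOCH3): pendant –OC(=O)CH3: an acyloxy group → ester.
  CH(Cl): halogen on an sp³ carbon → alkyl halide.
  CH(COCH3): pendant –COCH3: carbonyl C bonded to two carbons → ketone.
  CH(OCH3): pendant –OCH3: C–O–C with sp³ C, no adjacent C=O → ether.
  CH(CONH2): pendant –CONH2: carbonyl C bonded to C and N → amide.
  CH(CHO): pendant –CHO: carbonyl C bonded to C and H → aldehyde.
  CH(OCH3): pendant –OCH3: C–O–C with sp³ C, no adjacent C=O → ether.
  CH(CH2SH): pendant –CH2SH → thiol.
  CH(CONH2): pendant –CONH2: carbonyl C bonded to C and N → amide.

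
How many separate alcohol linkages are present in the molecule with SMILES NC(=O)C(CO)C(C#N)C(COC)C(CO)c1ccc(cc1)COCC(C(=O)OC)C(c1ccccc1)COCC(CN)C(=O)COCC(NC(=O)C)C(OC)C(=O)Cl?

2

–C(=O)NH2: carbonyl C bonded to C and to N → amide (the N is not a separate amine).
pendant –CH2OH on an sp³ backbone C → alcohol.
pendant –C≡N: nitrile.
pendant –CH2OCH3: C–O–C linkage → ether.
pendant –CH2OH on an sp³ backbone C → alcohol.
para-disubstituted benzene ring → arene.
C–O–C with sp³ carbons on both sides and no adjacent C=O → ether.
pendant –COOCH3: carbonyl C bonded to C and –OCH3 → ester.
pendant –C6H5: benzene ring → arene.
C–O–C with sp³ carbons on both sides and no adjacent C=O → ether.
pendant –CH2NH2: N on sp³ C, no adjacent C=O → amine.
–C(=O)– with carbon on both sides → ketone.
C–O–C with sp³ carbons on both sides and no adjacent C=O → ether.
pendant –NHC(=O)CH3: N bonded to a carbonyl → amide (not amine).
pendant –OCH3: C–O–C with sp³ C, no adjacent C=O → ether.
–C(=O)Cl: carbonyl C bonded to C and to a halogen → acyl halide (not alkyl halide).
Alcohol appears at: CH(CH2OH), CH(CH2OH) → 2.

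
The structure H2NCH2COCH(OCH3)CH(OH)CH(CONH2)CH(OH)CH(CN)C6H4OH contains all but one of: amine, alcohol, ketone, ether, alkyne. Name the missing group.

alkyne

ether: present (CH(OCH3) — pendant –OCH3: C–O–C with sp³ C, no adjacent C=O → ether).
amine: present (H2NCH2 — –NH2 on an sp³ carbon with no adjacent C=O → amine).
alcohol: present (CH(OH) — –OH on an sp³ carbon → alcohol (secondary)).
ketone: present (CO — –C(=O)– with carbon on both sides → ketone).
alkyne: absent. In CH(CN), the triple bond is C≡N, not C≡C, so it is a nitrile.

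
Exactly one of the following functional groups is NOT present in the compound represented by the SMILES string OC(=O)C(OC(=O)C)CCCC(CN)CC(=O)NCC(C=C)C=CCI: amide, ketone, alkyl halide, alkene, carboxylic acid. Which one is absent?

ketone

amide: present (CH2CONHCH2 — –C(=O)–N– linkage → amide (the N is not an amine)).
alkene: present (CH(CH=CH2) — pendant –CH=CH2: C=C double bond → alkene).
alkyl halide: present (CH2I — halogen on an sp³ carbon → alkyl halide).
carboxylic acid: present (HOOC — –COOH: carbonyl C bonded to –OH and C → carboxylic acid (the –OH is not a separate alcohol)).
ketone: absent. In CH(OCOCH3), the C=O is bonded to an –O–C group, which defines an ester, not a ketone. In CH2CONHCH2, the C=O is bonded to nitrogen, which defines an amide, not a ketone. In HOOC, the C=O bears an –OH, making it a carboxylic acid rather than a ketone.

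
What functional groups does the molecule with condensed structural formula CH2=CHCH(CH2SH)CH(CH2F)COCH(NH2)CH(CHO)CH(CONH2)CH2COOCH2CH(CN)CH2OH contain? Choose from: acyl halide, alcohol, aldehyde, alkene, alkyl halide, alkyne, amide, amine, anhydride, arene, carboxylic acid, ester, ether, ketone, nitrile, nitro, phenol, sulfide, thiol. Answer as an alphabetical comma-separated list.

alcohol, aldehyde, alkene, alkyl halide, amide, amine, ester, ketone, nitrile, thiol

C=C double bond → alkene.
pendant –CH2SH → thiol.
pendant –CH2X: halogen on sp³ carbon → alkyl halide.
–C(=O)– with carbon on both sides → ketone.
–NH2 on an sp³ carbon with no adjacent C=O → amine.
pendant –CHO: carbonyl C bonded to C and H → aldehyde.
pendant –CONH2: carbonyl C bonded to C and N → amide.
–C(=O)–O–C with C on the carbonyl side → ester.
pendant –C≡N: nitrile.
–OH on an sp³ carbon → alcohol.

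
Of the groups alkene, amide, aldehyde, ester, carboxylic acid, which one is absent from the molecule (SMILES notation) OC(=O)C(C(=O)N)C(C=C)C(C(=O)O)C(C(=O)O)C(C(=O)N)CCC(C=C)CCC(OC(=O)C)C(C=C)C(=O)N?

carboxylic acid: present (HOOC — –COOH: carbonyl C bonded to –OH and C → carboxylic acid (the –OH is not a separate alcohol)).
amide: present (CH(CONH2) — pendant –CONH2: carbonyl C bonded to C and N → amide).
ester: present (CH(OCOCH3) — pendant –OC(=O)CH3: an acyloxy group → ester).
alkene: present (CH(CH=CH2) — pendant –CH=CH2: C=C double bond → alkene).
aldehyde: absent. In each of HOOC and CH(COOH), the carbonyl carbon bears –OH, not –H, so it is a carboxylic acid.

aldehyde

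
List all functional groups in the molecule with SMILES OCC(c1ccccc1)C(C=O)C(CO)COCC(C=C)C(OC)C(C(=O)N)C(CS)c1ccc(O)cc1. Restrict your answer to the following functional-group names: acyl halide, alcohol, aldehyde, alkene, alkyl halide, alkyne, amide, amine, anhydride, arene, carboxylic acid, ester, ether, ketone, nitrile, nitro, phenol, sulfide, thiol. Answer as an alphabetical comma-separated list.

Taking each segment in turn:
  HOCH2: HO– on an sp³ carbon → alcohol.
  CH(C6H5): pendant –C6H5: benzene ring → arene.
  CH(CHO): pendant –CHO: carbonyl C bonded to C and H → aldehyde.
  CH(CH2OH): pendant –CH2OH on an sp³ backbone C → alcohol.
  CH2OCH2: C–O–C with sp³ carbons on both sides and no adjacent C=O → ether.
  CH(CH=CH2): pendant –CH=CH2: C=C double bond → alkene.
  CH(OCH3): pendant –OCH3: C–O–C with sp³ C, no adjacent C=O → ether.
  CH(CONH2): pendant –CONH2: carbonyl C bonded to C and N → amide.
  CH(CH2SH): pendant –CH2SH → thiol.
  C6H4OH: –OH attached directly to an aromatic ring → phenol (not alcohol); the ring itself is an arene.

alcohol, aldehyde, alkene, amide, arene, ether, phenol, thiol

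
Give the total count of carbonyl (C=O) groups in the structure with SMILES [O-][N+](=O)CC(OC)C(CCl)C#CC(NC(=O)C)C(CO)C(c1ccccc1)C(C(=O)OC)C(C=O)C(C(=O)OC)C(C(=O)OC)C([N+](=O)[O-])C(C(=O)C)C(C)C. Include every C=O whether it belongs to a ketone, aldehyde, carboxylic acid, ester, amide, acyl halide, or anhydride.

6

CH(NHCOCH3): amide, 1 C=O (running total 1).
CH(COOCH3): ester, 1 C=O (running total 2).
CH(CHO): aldehyde, 1 C=O (running total 3).
CH(COOCH3): ester, 1 C=O (running total 4).
CH(COOCH3): ester, 1 C=O (running total 5).
CH(COCH3): ketone, 1 C=O (running total 6).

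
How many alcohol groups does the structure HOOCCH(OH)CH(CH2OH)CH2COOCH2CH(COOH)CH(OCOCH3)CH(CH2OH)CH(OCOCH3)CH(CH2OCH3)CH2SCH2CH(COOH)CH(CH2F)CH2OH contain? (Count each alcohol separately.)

–COOH: carbonyl C bonded to –OH and C → carboxylic acid (the –OH is not a separate alcohol).
–OH on an sp³ carbon → alcohol (secondary).
pendant –CH2OH on an sp³ backbone C → alcohol.
–C(=O)–O–C with C on the carbonyl side → ester.
pendant –COOH: carbonyl C bonded to C and –OH → carboxylic acid.
pendant –OC(=O)CH3: an acyloxy group → ester.
pendant –CH2OH on an sp³ backbone C → alcohol.
pendant –OC(=O)CH3: an acyloxy group → ester.
pendant –CH2OCH3: C–O–C linkage → ether.
C–S–C linkage → sulfide (thioether).
pendant –COOH: carbonyl C bonded to C and –OH → carboxylic acid.
pendant –CH2X: halogen on sp³ carbon → alkyl halide.
–OH on an sp³ carbon → alcohol.
Alcohol appears at: CH(OH), CH(CH2OH), CH(CH2OH), CH2OH → 4.

4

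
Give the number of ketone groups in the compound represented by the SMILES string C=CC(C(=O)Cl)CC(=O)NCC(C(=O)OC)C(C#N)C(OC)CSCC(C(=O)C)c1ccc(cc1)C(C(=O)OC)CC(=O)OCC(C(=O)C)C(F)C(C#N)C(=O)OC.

C=C double bond → alkene.
pendant –C(=O)X: carbonyl C bonded to C and halogen → acyl halide.
–C(=O)–N– linkage → amide (the N is not an amine).
pendant –COOCH3: carbonyl C bonded to C and –OCH3 → ester.
pendant –C≡N: nitrile.
pendant –OCH3: C–O–C with sp³ C, no adjacent C=O → ether.
C–S–C linkage → sulfide (thioether).
pendant –COCH3: carbonyl C bonded to two carbons → ketone.
para-disubstituted benzene ring → arene.
pendant –COOCH3: carbonyl C bonded to C and –OCH3 → ester.
–C(=O)–O–C with C on the carbonyl side → ester.
pendant –COCH3: carbonyl C bonded to two carbons → ketone.
halogen on an sp³ carbon → alkyl halide.
pendant –C≡N: nitrile.
–C(=O)OCH3: carbonyl C bonded to C and to –OCH3 → ester (not ketone + ether).
Ketone appears at: CH(COCH3), CH(COCH3) → 2.

2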